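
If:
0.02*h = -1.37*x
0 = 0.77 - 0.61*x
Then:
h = -86.47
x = 1.26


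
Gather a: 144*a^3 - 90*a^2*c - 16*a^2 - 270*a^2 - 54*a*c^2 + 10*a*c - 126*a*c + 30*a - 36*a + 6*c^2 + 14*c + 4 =144*a^3 + a^2*(-90*c - 286) + a*(-54*c^2 - 116*c - 6) + 6*c^2 + 14*c + 4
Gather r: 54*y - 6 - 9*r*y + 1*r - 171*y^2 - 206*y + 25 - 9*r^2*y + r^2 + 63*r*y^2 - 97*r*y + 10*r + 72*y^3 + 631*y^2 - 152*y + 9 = r^2*(1 - 9*y) + r*(63*y^2 - 106*y + 11) + 72*y^3 + 460*y^2 - 304*y + 28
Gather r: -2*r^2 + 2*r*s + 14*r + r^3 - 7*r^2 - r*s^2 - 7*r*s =r^3 - 9*r^2 + r*(-s^2 - 5*s + 14)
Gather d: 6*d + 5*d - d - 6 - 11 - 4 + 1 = 10*d - 20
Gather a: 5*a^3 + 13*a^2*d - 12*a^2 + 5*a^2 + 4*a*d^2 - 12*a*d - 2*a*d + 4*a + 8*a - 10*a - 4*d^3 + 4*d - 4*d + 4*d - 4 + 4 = 5*a^3 + a^2*(13*d - 7) + a*(4*d^2 - 14*d + 2) - 4*d^3 + 4*d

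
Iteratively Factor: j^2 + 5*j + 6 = (j + 3)*(j + 2)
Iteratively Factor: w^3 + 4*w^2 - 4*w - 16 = (w + 4)*(w^2 - 4) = (w + 2)*(w + 4)*(w - 2)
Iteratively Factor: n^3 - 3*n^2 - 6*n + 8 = (n - 4)*(n^2 + n - 2) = (n - 4)*(n + 2)*(n - 1)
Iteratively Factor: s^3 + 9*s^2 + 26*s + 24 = (s + 2)*(s^2 + 7*s + 12) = (s + 2)*(s + 3)*(s + 4)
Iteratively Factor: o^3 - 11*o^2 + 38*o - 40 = (o - 5)*(o^2 - 6*o + 8) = (o - 5)*(o - 4)*(o - 2)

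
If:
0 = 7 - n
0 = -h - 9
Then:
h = -9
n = 7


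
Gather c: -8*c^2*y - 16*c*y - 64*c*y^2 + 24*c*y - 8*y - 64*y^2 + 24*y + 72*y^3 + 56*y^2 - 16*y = -8*c^2*y + c*(-64*y^2 + 8*y) + 72*y^3 - 8*y^2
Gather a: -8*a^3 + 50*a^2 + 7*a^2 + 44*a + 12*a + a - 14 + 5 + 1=-8*a^3 + 57*a^2 + 57*a - 8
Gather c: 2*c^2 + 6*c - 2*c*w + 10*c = 2*c^2 + c*(16 - 2*w)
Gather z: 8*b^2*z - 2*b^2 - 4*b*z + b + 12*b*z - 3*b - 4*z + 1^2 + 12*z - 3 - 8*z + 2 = -2*b^2 - 2*b + z*(8*b^2 + 8*b)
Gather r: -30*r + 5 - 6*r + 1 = 6 - 36*r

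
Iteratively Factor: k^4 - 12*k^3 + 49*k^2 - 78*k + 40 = (k - 2)*(k^3 - 10*k^2 + 29*k - 20) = (k - 2)*(k - 1)*(k^2 - 9*k + 20) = (k - 4)*(k - 2)*(k - 1)*(k - 5)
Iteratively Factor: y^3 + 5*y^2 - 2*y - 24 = (y + 4)*(y^2 + y - 6) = (y + 3)*(y + 4)*(y - 2)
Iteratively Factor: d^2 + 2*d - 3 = (d - 1)*(d + 3)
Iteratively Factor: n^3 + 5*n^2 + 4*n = (n + 1)*(n^2 + 4*n) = (n + 1)*(n + 4)*(n)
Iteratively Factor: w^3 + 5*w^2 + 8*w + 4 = (w + 2)*(w^2 + 3*w + 2) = (w + 2)^2*(w + 1)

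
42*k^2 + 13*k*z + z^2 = (6*k + z)*(7*k + z)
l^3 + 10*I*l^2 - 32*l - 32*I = (l + 2*I)*(l + 4*I)^2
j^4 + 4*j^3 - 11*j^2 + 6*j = j*(j - 1)^2*(j + 6)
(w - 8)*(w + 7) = w^2 - w - 56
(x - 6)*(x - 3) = x^2 - 9*x + 18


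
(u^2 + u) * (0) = 0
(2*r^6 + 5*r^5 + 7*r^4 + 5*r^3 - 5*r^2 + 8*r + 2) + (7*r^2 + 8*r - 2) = 2*r^6 + 5*r^5 + 7*r^4 + 5*r^3 + 2*r^2 + 16*r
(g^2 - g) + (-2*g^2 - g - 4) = -g^2 - 2*g - 4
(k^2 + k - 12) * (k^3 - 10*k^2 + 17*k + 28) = k^5 - 9*k^4 - 5*k^3 + 165*k^2 - 176*k - 336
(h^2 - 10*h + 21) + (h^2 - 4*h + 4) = 2*h^2 - 14*h + 25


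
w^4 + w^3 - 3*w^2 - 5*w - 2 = (w - 2)*(w + 1)^3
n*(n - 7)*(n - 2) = n^3 - 9*n^2 + 14*n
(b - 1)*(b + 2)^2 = b^3 + 3*b^2 - 4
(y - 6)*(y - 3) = y^2 - 9*y + 18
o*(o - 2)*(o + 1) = o^3 - o^2 - 2*o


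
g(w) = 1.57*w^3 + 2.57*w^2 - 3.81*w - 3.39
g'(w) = 4.71*w^2 + 5.14*w - 3.81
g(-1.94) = 2.21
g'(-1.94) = 3.94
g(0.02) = -3.47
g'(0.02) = -3.71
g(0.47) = -4.45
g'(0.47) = -0.35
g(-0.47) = -1.19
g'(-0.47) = -5.19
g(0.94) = -3.40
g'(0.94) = 5.18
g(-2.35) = -0.62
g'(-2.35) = 10.12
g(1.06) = -2.67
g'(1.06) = 6.93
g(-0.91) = 1.02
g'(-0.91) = -4.59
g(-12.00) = -2300.55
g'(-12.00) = 612.75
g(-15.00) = -4666.74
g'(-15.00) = 978.84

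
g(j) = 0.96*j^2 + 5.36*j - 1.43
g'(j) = 1.92*j + 5.36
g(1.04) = 5.18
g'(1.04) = 7.36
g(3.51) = 29.21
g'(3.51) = 12.10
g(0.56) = 1.87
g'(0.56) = 6.44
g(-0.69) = -4.67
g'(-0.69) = 4.04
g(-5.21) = -3.30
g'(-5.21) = -4.64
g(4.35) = 40.05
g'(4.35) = 13.71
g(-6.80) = 6.51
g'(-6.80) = -7.70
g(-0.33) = -3.09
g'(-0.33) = 4.73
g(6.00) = 65.29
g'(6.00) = 16.88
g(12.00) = 201.13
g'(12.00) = 28.40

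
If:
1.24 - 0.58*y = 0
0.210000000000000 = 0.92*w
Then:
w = 0.23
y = 2.14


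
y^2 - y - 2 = (y - 2)*(y + 1)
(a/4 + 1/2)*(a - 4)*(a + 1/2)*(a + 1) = a^4/4 - a^3/8 - 21*a^2/8 - 13*a/4 - 1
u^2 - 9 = (u - 3)*(u + 3)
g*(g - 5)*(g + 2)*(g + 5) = g^4 + 2*g^3 - 25*g^2 - 50*g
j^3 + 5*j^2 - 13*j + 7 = (j - 1)^2*(j + 7)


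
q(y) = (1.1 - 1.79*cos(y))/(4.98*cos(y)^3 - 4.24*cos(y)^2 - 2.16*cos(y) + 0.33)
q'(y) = (1.1 - 1.79*cos(y))*(14.94*sin(y)*cos(y)^2 - 8.48*sin(y)*cos(y) - 2.16*sin(y))/(4.98*cos(y)^3 - 4.24*cos(y)^2 - 2.16*cos(y) + 0.33)^2 + 1.79*sin(y)/(4.98*cos(y)^3 - 4.24*cos(y)^2 - 2.16*cos(y) + 0.33)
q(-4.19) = -7.48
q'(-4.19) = 135.09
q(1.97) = 7.59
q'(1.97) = 107.29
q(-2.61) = -0.64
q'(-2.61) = -1.05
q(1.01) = -0.12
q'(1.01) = -1.38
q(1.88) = 3.62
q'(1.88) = 17.44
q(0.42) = 0.39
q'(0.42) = -0.82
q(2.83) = -0.49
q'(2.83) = 0.41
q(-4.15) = -4.29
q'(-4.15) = 46.96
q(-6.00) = 0.50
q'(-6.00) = -0.79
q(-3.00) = -0.44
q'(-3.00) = -0.16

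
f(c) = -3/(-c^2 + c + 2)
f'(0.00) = 0.75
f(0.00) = -1.50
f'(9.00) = -0.01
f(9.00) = 0.04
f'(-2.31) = 0.53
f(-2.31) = 0.53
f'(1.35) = -2.19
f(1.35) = -1.96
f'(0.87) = -0.50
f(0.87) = -1.42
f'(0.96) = -0.66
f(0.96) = -1.47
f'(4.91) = -0.09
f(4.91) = 0.17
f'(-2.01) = 0.92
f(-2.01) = 0.74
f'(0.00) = 0.75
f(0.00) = -1.50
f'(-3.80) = 0.10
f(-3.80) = 0.18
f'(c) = -3*(2*c - 1)/(-c^2 + c + 2)^2 = 3*(1 - 2*c)/(-c^2 + c + 2)^2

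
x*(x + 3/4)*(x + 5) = x^3 + 23*x^2/4 + 15*x/4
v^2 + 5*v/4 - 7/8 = (v - 1/2)*(v + 7/4)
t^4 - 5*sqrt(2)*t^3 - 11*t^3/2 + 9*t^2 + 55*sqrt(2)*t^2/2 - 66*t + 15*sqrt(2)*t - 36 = (t - 6)*(t + 1/2)*(t - 3*sqrt(2))*(t - 2*sqrt(2))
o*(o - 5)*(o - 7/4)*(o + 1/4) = o^4 - 13*o^3/2 + 113*o^2/16 + 35*o/16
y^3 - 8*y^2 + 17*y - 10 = (y - 5)*(y - 2)*(y - 1)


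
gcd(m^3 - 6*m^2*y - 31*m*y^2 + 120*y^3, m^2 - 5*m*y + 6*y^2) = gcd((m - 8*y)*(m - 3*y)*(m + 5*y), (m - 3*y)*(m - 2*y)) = -m + 3*y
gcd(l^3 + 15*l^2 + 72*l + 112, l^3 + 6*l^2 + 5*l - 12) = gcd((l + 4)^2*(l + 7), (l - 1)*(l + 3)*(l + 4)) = l + 4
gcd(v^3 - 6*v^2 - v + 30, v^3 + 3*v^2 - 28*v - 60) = v^2 - 3*v - 10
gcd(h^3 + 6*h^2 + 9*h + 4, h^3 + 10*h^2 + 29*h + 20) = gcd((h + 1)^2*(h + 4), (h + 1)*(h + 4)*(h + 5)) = h^2 + 5*h + 4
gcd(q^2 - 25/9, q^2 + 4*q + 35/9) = q + 5/3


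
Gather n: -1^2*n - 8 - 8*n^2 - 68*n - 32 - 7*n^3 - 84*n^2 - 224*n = -7*n^3 - 92*n^2 - 293*n - 40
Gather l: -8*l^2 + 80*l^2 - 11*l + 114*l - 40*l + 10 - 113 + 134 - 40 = 72*l^2 + 63*l - 9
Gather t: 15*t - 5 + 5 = 15*t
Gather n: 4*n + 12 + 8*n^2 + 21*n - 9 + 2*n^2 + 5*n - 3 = 10*n^2 + 30*n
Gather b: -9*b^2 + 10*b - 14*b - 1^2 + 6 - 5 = -9*b^2 - 4*b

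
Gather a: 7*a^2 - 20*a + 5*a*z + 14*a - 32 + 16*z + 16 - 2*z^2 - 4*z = 7*a^2 + a*(5*z - 6) - 2*z^2 + 12*z - 16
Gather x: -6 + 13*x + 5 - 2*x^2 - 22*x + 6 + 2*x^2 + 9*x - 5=0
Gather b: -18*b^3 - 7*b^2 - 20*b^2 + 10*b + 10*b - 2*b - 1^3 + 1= -18*b^3 - 27*b^2 + 18*b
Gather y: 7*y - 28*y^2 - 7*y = -28*y^2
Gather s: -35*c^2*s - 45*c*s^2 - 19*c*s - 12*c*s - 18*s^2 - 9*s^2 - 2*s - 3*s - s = s^2*(-45*c - 27) + s*(-35*c^2 - 31*c - 6)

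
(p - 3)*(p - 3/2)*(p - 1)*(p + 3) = p^4 - 5*p^3/2 - 15*p^2/2 + 45*p/2 - 27/2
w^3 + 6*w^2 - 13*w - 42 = (w - 3)*(w + 2)*(w + 7)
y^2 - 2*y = y*(y - 2)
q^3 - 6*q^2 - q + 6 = (q - 6)*(q - 1)*(q + 1)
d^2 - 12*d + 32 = (d - 8)*(d - 4)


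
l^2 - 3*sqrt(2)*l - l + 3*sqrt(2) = (l - 1)*(l - 3*sqrt(2))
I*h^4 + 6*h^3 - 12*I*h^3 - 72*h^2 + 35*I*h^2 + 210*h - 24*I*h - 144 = (h - 8)*(h - 3)*(h - 6*I)*(I*h - I)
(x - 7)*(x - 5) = x^2 - 12*x + 35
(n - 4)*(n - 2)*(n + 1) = n^3 - 5*n^2 + 2*n + 8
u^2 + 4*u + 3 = (u + 1)*(u + 3)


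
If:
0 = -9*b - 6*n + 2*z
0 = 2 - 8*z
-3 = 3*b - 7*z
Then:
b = -5/12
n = 17/24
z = 1/4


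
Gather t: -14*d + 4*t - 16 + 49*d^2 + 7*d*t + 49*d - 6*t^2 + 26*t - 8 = 49*d^2 + 35*d - 6*t^2 + t*(7*d + 30) - 24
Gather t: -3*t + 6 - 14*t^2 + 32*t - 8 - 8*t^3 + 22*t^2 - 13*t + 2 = -8*t^3 + 8*t^2 + 16*t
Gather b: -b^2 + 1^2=1 - b^2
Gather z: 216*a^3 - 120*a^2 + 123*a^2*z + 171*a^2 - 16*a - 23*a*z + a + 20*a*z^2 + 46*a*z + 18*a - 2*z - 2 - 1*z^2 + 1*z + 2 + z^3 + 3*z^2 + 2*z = 216*a^3 + 51*a^2 + 3*a + z^3 + z^2*(20*a + 2) + z*(123*a^2 + 23*a + 1)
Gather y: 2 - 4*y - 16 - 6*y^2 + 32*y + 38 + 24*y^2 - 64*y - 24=18*y^2 - 36*y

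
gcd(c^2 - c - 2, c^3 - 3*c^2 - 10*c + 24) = c - 2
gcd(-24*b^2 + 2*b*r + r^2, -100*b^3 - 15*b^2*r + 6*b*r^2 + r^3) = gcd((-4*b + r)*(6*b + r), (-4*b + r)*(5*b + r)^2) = -4*b + r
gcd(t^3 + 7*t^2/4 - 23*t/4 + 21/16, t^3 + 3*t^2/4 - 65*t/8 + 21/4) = t + 7/2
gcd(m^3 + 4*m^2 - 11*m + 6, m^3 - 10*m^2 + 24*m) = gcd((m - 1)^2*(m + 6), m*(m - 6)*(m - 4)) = 1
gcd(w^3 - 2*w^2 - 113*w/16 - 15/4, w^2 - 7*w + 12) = w - 4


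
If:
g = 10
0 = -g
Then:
No Solution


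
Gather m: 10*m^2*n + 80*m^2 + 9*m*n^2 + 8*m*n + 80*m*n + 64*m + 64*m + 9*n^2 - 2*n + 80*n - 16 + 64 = m^2*(10*n + 80) + m*(9*n^2 + 88*n + 128) + 9*n^2 + 78*n + 48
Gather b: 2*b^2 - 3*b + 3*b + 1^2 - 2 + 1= 2*b^2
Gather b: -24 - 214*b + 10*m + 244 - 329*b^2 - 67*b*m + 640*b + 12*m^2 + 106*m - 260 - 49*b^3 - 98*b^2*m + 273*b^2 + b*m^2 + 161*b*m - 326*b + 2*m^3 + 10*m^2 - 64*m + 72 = -49*b^3 + b^2*(-98*m - 56) + b*(m^2 + 94*m + 100) + 2*m^3 + 22*m^2 + 52*m + 32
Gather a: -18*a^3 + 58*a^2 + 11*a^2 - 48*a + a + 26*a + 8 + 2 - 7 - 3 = -18*a^3 + 69*a^2 - 21*a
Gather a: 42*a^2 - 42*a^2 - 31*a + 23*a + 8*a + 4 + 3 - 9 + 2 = 0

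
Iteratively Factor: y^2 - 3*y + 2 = (y - 1)*(y - 2)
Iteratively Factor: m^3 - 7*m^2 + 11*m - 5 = (m - 5)*(m^2 - 2*m + 1) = (m - 5)*(m - 1)*(m - 1)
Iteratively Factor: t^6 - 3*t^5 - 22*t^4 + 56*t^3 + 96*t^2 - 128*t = (t - 1)*(t^5 - 2*t^4 - 24*t^3 + 32*t^2 + 128*t) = (t - 4)*(t - 1)*(t^4 + 2*t^3 - 16*t^2 - 32*t) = (t - 4)*(t - 1)*(t + 4)*(t^3 - 2*t^2 - 8*t) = t*(t - 4)*(t - 1)*(t + 4)*(t^2 - 2*t - 8) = t*(t - 4)^2*(t - 1)*(t + 4)*(t + 2)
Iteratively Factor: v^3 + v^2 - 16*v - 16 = (v + 1)*(v^2 - 16) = (v + 1)*(v + 4)*(v - 4)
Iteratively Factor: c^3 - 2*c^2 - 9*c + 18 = (c - 3)*(c^2 + c - 6) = (c - 3)*(c - 2)*(c + 3)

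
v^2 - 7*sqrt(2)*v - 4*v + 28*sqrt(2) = (v - 4)*(v - 7*sqrt(2))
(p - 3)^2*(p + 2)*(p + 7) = p^4 + 3*p^3 - 31*p^2 - 3*p + 126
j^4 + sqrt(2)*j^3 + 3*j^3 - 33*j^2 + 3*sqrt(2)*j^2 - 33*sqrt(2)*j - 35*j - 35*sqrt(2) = (j - 5)*(j + 7)*(sqrt(2)*j/2 + 1)*(sqrt(2)*j + sqrt(2))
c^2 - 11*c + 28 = (c - 7)*(c - 4)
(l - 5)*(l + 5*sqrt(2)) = l^2 - 5*l + 5*sqrt(2)*l - 25*sqrt(2)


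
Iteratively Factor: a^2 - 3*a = (a - 3)*(a)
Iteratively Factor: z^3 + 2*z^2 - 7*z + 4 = (z + 4)*(z^2 - 2*z + 1) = (z - 1)*(z + 4)*(z - 1)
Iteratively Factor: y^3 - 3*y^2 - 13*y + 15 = (y - 5)*(y^2 + 2*y - 3) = (y - 5)*(y - 1)*(y + 3)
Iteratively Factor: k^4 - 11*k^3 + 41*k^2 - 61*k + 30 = (k - 3)*(k^3 - 8*k^2 + 17*k - 10) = (k - 3)*(k - 1)*(k^2 - 7*k + 10) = (k - 5)*(k - 3)*(k - 1)*(k - 2)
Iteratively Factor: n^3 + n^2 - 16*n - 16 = (n + 4)*(n^2 - 3*n - 4) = (n + 1)*(n + 4)*(n - 4)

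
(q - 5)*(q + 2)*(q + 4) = q^3 + q^2 - 22*q - 40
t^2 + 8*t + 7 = (t + 1)*(t + 7)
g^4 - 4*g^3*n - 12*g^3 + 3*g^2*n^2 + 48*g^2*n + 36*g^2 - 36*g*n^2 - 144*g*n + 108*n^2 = (g - 6)^2*(g - 3*n)*(g - n)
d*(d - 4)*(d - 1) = d^3 - 5*d^2 + 4*d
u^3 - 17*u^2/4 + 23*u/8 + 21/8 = (u - 3)*(u - 7/4)*(u + 1/2)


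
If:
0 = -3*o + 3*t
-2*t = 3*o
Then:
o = 0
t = 0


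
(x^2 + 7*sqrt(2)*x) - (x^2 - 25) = 7*sqrt(2)*x + 25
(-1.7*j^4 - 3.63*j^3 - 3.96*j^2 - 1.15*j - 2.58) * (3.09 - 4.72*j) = 8.024*j^5 + 11.8806*j^4 + 7.4745*j^3 - 6.8084*j^2 + 8.6241*j - 7.9722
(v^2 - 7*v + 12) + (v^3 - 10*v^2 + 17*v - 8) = v^3 - 9*v^2 + 10*v + 4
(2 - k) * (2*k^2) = -2*k^3 + 4*k^2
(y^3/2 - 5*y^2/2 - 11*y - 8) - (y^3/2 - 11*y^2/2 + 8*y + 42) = 3*y^2 - 19*y - 50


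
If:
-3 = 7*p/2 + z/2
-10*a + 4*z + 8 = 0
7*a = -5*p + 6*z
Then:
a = 128/137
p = -124/137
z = 46/137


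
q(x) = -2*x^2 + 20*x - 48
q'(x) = 20 - 4*x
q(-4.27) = -169.87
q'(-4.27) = 37.08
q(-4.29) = -170.61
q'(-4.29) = 37.16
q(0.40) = -40.32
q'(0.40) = 18.40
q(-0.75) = -64.12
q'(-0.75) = 23.00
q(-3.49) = -142.16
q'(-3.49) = 33.96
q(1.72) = -19.52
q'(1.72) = 13.12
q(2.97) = -6.24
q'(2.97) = 8.12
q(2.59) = -9.62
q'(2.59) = 9.64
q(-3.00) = -126.00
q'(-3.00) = 32.00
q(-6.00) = -240.00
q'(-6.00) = 44.00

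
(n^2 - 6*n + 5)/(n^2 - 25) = (n - 1)/(n + 5)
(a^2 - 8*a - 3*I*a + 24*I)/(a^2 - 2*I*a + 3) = (a - 8)/(a + I)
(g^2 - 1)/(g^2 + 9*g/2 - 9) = 2*(g^2 - 1)/(2*g^2 + 9*g - 18)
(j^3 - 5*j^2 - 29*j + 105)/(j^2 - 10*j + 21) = j + 5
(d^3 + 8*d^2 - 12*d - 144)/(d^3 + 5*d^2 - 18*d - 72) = (d + 6)/(d + 3)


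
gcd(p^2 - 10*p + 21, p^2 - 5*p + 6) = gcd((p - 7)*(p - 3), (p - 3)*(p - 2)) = p - 3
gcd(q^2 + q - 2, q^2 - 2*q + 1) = q - 1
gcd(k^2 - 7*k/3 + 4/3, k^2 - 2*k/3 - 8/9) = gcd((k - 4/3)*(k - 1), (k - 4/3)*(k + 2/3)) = k - 4/3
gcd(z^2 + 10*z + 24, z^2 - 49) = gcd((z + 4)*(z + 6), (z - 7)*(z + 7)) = 1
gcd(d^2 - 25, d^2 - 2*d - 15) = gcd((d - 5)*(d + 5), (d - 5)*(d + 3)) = d - 5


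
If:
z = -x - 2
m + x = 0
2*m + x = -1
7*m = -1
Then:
No Solution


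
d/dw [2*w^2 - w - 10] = 4*w - 1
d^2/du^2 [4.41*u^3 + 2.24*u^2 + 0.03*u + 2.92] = 26.46*u + 4.48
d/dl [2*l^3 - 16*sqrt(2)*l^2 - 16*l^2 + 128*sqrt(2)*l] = 6*l^2 - 32*sqrt(2)*l - 32*l + 128*sqrt(2)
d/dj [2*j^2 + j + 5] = 4*j + 1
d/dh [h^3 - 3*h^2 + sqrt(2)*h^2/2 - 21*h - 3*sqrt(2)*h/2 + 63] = 3*h^2 - 6*h + sqrt(2)*h - 21 - 3*sqrt(2)/2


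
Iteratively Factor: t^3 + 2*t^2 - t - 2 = (t + 1)*(t^2 + t - 2) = (t - 1)*(t + 1)*(t + 2)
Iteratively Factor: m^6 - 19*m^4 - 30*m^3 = (m - 5)*(m^5 + 5*m^4 + 6*m^3) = (m - 5)*(m + 2)*(m^4 + 3*m^3) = m*(m - 5)*(m + 2)*(m^3 + 3*m^2) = m^2*(m - 5)*(m + 2)*(m^2 + 3*m) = m^3*(m - 5)*(m + 2)*(m + 3)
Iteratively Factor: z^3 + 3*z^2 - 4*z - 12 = (z - 2)*(z^2 + 5*z + 6) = (z - 2)*(z + 2)*(z + 3)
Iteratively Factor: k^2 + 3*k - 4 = (k + 4)*(k - 1)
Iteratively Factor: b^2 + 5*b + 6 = (b + 3)*(b + 2)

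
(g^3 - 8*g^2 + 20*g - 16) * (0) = 0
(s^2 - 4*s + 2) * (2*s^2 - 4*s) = 2*s^4 - 12*s^3 + 20*s^2 - 8*s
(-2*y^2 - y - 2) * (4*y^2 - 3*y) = -8*y^4 + 2*y^3 - 5*y^2 + 6*y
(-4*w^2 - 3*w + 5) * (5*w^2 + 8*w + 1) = -20*w^4 - 47*w^3 - 3*w^2 + 37*w + 5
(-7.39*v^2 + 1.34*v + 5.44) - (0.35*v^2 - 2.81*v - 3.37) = -7.74*v^2 + 4.15*v + 8.81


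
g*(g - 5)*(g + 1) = g^3 - 4*g^2 - 5*g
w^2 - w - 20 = (w - 5)*(w + 4)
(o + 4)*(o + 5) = o^2 + 9*o + 20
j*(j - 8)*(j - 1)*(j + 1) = j^4 - 8*j^3 - j^2 + 8*j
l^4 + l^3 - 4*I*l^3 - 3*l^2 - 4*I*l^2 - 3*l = l*(l + 1)*(l - 3*I)*(l - I)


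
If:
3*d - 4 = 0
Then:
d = 4/3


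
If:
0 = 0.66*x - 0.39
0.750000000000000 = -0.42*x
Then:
No Solution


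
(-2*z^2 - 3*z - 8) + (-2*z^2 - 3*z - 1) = -4*z^2 - 6*z - 9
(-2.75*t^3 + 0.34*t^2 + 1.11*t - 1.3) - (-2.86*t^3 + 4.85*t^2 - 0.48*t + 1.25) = 0.11*t^3 - 4.51*t^2 + 1.59*t - 2.55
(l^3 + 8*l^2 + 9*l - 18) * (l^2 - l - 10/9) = l^5 + 7*l^4 - l^3/9 - 323*l^2/9 + 8*l + 20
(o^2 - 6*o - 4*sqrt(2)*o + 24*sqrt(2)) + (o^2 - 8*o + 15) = 2*o^2 - 14*o - 4*sqrt(2)*o + 15 + 24*sqrt(2)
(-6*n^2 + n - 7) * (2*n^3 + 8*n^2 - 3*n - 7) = -12*n^5 - 46*n^4 + 12*n^3 - 17*n^2 + 14*n + 49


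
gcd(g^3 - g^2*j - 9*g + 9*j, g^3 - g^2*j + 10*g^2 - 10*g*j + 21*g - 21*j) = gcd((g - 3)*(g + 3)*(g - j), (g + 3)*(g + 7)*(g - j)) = g^2 - g*j + 3*g - 3*j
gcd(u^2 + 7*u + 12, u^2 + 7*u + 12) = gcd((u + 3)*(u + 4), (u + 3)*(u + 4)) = u^2 + 7*u + 12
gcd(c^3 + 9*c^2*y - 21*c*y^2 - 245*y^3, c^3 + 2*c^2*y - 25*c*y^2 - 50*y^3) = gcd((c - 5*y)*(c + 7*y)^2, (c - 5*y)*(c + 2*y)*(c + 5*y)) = -c + 5*y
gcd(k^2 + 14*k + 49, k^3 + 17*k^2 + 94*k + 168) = k + 7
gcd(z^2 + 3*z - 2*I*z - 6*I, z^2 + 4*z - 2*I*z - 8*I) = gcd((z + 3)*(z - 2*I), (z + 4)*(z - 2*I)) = z - 2*I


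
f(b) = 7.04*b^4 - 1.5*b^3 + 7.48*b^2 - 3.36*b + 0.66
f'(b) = 28.16*b^3 - 4.5*b^2 + 14.96*b - 3.36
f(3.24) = 793.08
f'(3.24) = 955.66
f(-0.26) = 2.10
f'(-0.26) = -8.05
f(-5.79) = 8474.04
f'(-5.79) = -5706.82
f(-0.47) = 4.39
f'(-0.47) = -14.31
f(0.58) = 1.73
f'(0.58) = 9.30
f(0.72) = 3.45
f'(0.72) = 15.59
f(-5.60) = 7440.96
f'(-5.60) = -5173.60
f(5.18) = 5044.12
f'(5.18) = 3867.40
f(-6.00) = 9737.94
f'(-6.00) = -6337.68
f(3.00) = 587.64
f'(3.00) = 761.34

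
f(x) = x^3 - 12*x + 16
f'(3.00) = 15.00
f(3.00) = 7.00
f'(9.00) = 231.00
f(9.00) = 637.00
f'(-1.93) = -0.83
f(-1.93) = 31.97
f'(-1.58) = -4.51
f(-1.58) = 31.02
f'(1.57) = -4.61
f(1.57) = 1.03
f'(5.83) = 89.97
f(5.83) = 144.20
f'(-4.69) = 53.99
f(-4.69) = -30.88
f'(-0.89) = -9.62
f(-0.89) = 25.98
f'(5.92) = 93.14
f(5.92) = 152.43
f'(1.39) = -6.20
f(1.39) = 2.01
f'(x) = 3*x^2 - 12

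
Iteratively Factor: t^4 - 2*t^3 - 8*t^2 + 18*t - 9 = (t + 3)*(t^3 - 5*t^2 + 7*t - 3) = (t - 3)*(t + 3)*(t^2 - 2*t + 1) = (t - 3)*(t - 1)*(t + 3)*(t - 1)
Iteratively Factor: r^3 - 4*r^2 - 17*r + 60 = (r + 4)*(r^2 - 8*r + 15) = (r - 5)*(r + 4)*(r - 3)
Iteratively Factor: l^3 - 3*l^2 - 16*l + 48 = (l - 4)*(l^2 + l - 12) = (l - 4)*(l + 4)*(l - 3)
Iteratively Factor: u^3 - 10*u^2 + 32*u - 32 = (u - 2)*(u^2 - 8*u + 16) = (u - 4)*(u - 2)*(u - 4)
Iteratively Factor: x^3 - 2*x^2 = (x)*(x^2 - 2*x) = x^2*(x - 2)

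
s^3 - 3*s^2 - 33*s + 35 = (s - 7)*(s - 1)*(s + 5)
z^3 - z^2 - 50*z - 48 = (z - 8)*(z + 1)*(z + 6)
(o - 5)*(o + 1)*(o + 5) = o^3 + o^2 - 25*o - 25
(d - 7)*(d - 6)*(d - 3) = d^3 - 16*d^2 + 81*d - 126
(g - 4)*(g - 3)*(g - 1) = g^3 - 8*g^2 + 19*g - 12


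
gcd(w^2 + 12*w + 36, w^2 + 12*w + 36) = w^2 + 12*w + 36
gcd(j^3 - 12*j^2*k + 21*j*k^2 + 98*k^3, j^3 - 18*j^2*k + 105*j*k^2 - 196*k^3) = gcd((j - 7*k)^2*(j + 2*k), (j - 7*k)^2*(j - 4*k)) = j^2 - 14*j*k + 49*k^2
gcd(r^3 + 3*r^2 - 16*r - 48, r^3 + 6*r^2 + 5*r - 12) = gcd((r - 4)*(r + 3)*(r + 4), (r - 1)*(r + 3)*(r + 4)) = r^2 + 7*r + 12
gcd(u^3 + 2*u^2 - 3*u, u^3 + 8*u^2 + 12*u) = u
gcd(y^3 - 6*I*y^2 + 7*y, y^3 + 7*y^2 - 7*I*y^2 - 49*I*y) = y^2 - 7*I*y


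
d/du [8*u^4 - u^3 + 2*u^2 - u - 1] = 32*u^3 - 3*u^2 + 4*u - 1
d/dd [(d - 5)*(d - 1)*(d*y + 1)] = 3*d^2*y - 12*d*y + 2*d + 5*y - 6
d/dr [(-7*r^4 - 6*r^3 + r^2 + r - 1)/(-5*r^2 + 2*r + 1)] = (70*r^5 - 12*r^4 - 52*r^3 - 11*r^2 - 8*r + 3)/(25*r^4 - 20*r^3 - 6*r^2 + 4*r + 1)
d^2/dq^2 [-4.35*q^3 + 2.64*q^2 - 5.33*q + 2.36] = 5.28 - 26.1*q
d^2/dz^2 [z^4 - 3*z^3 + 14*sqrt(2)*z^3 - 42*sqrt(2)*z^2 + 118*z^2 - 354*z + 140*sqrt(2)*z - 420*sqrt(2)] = 12*z^2 - 18*z + 84*sqrt(2)*z - 84*sqrt(2) + 236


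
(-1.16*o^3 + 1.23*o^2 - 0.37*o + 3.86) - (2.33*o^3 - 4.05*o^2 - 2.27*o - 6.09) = -3.49*o^3 + 5.28*o^2 + 1.9*o + 9.95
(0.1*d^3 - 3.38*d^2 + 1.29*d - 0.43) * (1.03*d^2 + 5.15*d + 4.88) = 0.103*d^5 - 2.9664*d^4 - 15.5903*d^3 - 10.2938*d^2 + 4.0807*d - 2.0984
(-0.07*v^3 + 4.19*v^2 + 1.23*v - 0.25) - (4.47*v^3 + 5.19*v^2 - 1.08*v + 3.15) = -4.54*v^3 - 1.0*v^2 + 2.31*v - 3.4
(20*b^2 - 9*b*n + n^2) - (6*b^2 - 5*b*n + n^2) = 14*b^2 - 4*b*n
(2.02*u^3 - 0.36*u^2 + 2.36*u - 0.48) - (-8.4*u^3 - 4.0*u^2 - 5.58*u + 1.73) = 10.42*u^3 + 3.64*u^2 + 7.94*u - 2.21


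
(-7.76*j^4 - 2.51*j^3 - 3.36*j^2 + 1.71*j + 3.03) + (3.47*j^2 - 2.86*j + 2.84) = -7.76*j^4 - 2.51*j^3 + 0.11*j^2 - 1.15*j + 5.87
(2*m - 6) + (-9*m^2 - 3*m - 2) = -9*m^2 - m - 8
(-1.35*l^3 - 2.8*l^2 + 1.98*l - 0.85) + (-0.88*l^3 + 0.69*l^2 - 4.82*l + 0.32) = -2.23*l^3 - 2.11*l^2 - 2.84*l - 0.53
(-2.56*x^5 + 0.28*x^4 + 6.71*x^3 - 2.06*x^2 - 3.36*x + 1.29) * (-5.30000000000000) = 13.568*x^5 - 1.484*x^4 - 35.563*x^3 + 10.918*x^2 + 17.808*x - 6.837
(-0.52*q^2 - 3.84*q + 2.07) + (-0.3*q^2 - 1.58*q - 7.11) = -0.82*q^2 - 5.42*q - 5.04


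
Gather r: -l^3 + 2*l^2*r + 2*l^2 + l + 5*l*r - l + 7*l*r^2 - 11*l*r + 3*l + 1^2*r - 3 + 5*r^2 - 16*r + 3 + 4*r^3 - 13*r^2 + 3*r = -l^3 + 2*l^2 + 3*l + 4*r^3 + r^2*(7*l - 8) + r*(2*l^2 - 6*l - 12)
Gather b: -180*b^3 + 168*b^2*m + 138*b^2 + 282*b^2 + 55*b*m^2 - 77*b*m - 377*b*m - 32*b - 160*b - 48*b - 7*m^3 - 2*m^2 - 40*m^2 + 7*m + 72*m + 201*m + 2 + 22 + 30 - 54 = -180*b^3 + b^2*(168*m + 420) + b*(55*m^2 - 454*m - 240) - 7*m^3 - 42*m^2 + 280*m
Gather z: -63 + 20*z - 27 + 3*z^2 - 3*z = 3*z^2 + 17*z - 90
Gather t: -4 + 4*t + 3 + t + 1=5*t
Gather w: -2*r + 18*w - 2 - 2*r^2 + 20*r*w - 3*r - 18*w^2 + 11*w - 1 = -2*r^2 - 5*r - 18*w^2 + w*(20*r + 29) - 3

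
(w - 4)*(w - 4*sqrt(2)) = w^2 - 4*sqrt(2)*w - 4*w + 16*sqrt(2)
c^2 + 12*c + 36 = (c + 6)^2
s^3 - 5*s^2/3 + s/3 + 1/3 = (s - 1)^2*(s + 1/3)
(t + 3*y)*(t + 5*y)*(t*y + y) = t^3*y + 8*t^2*y^2 + t^2*y + 15*t*y^3 + 8*t*y^2 + 15*y^3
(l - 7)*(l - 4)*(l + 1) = l^3 - 10*l^2 + 17*l + 28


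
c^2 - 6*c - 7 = (c - 7)*(c + 1)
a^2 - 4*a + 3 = (a - 3)*(a - 1)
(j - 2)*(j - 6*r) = j^2 - 6*j*r - 2*j + 12*r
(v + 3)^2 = v^2 + 6*v + 9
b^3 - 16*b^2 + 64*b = b*(b - 8)^2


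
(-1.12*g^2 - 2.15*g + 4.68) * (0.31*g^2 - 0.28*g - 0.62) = -0.3472*g^4 - 0.3529*g^3 + 2.7472*g^2 + 0.0226*g - 2.9016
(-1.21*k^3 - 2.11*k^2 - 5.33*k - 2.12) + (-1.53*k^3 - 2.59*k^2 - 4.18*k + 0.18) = -2.74*k^3 - 4.7*k^2 - 9.51*k - 1.94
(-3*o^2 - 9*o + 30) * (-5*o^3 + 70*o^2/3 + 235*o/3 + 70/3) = 15*o^5 - 25*o^4 - 595*o^3 - 75*o^2 + 2140*o + 700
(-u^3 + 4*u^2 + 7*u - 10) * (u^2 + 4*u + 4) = -u^5 + 19*u^3 + 34*u^2 - 12*u - 40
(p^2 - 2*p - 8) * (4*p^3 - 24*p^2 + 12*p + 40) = 4*p^5 - 32*p^4 + 28*p^3 + 208*p^2 - 176*p - 320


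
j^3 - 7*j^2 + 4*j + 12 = (j - 6)*(j - 2)*(j + 1)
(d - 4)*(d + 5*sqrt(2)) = d^2 - 4*d + 5*sqrt(2)*d - 20*sqrt(2)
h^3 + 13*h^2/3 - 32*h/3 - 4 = (h - 2)*(h + 1/3)*(h + 6)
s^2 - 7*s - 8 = (s - 8)*(s + 1)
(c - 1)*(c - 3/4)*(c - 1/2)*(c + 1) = c^4 - 5*c^3/4 - 5*c^2/8 + 5*c/4 - 3/8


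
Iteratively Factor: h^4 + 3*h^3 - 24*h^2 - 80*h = (h - 5)*(h^3 + 8*h^2 + 16*h) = (h - 5)*(h + 4)*(h^2 + 4*h) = h*(h - 5)*(h + 4)*(h + 4)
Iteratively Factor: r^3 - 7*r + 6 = (r + 3)*(r^2 - 3*r + 2) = (r - 2)*(r + 3)*(r - 1)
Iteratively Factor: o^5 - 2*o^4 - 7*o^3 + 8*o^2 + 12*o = (o + 1)*(o^4 - 3*o^3 - 4*o^2 + 12*o) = (o - 3)*(o + 1)*(o^3 - 4*o) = (o - 3)*(o - 2)*(o + 1)*(o^2 + 2*o) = (o - 3)*(o - 2)*(o + 1)*(o + 2)*(o)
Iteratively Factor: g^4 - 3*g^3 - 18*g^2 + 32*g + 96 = (g - 4)*(g^3 + g^2 - 14*g - 24) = (g - 4)*(g + 2)*(g^2 - g - 12) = (g - 4)^2*(g + 2)*(g + 3)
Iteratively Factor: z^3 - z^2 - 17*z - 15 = (z - 5)*(z^2 + 4*z + 3) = (z - 5)*(z + 1)*(z + 3)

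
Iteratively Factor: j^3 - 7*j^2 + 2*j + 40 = (j - 4)*(j^2 - 3*j - 10) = (j - 5)*(j - 4)*(j + 2)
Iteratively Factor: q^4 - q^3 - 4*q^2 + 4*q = (q - 2)*(q^3 + q^2 - 2*q) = (q - 2)*(q - 1)*(q^2 + 2*q) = (q - 2)*(q - 1)*(q + 2)*(q)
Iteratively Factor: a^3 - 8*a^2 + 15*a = (a - 3)*(a^2 - 5*a) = a*(a - 3)*(a - 5)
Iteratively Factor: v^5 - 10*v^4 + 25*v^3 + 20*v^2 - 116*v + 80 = (v - 1)*(v^4 - 9*v^3 + 16*v^2 + 36*v - 80) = (v - 4)*(v - 1)*(v^3 - 5*v^2 - 4*v + 20) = (v - 5)*(v - 4)*(v - 1)*(v^2 - 4) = (v - 5)*(v - 4)*(v - 1)*(v + 2)*(v - 2)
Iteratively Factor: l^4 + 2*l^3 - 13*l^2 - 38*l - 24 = (l + 3)*(l^3 - l^2 - 10*l - 8) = (l + 1)*(l + 3)*(l^2 - 2*l - 8) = (l + 1)*(l + 2)*(l + 3)*(l - 4)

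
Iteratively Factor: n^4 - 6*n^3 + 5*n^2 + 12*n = (n - 4)*(n^3 - 2*n^2 - 3*n) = n*(n - 4)*(n^2 - 2*n - 3) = n*(n - 4)*(n + 1)*(n - 3)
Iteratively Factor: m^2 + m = (m + 1)*(m)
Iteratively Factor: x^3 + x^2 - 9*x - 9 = (x - 3)*(x^2 + 4*x + 3) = (x - 3)*(x + 1)*(x + 3)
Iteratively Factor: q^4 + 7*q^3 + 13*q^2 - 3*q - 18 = (q + 2)*(q^3 + 5*q^2 + 3*q - 9) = (q + 2)*(q + 3)*(q^2 + 2*q - 3) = (q + 2)*(q + 3)^2*(q - 1)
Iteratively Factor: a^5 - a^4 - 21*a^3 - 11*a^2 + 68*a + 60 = (a + 3)*(a^4 - 4*a^3 - 9*a^2 + 16*a + 20) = (a + 1)*(a + 3)*(a^3 - 5*a^2 - 4*a + 20) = (a - 2)*(a + 1)*(a + 3)*(a^2 - 3*a - 10) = (a - 5)*(a - 2)*(a + 1)*(a + 3)*(a + 2)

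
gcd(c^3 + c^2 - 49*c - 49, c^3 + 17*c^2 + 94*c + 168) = c + 7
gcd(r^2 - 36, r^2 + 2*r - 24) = r + 6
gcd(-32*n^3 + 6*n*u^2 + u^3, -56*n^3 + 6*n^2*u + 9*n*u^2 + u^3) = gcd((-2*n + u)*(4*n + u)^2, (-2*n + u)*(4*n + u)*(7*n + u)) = -8*n^2 + 2*n*u + u^2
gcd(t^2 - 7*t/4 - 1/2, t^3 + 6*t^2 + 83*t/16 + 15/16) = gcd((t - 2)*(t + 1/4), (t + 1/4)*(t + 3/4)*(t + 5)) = t + 1/4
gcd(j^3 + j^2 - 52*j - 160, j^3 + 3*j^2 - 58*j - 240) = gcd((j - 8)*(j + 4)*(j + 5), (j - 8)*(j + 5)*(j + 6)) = j^2 - 3*j - 40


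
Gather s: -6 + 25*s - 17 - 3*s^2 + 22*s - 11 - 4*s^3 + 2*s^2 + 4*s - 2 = -4*s^3 - s^2 + 51*s - 36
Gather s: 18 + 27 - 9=36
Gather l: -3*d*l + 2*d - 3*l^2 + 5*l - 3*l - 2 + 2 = 2*d - 3*l^2 + l*(2 - 3*d)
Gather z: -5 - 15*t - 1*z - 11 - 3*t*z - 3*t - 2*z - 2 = -18*t + z*(-3*t - 3) - 18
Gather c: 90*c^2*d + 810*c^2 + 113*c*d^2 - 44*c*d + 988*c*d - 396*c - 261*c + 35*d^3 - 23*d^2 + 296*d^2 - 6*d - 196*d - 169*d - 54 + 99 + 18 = c^2*(90*d + 810) + c*(113*d^2 + 944*d - 657) + 35*d^3 + 273*d^2 - 371*d + 63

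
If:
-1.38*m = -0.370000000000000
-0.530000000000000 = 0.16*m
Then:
No Solution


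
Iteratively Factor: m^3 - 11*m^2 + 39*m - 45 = (m - 5)*(m^2 - 6*m + 9) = (m - 5)*(m - 3)*(m - 3)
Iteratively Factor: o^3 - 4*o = (o + 2)*(o^2 - 2*o) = (o - 2)*(o + 2)*(o)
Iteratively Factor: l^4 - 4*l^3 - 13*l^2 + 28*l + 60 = (l + 2)*(l^3 - 6*l^2 - l + 30) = (l - 5)*(l + 2)*(l^2 - l - 6) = (l - 5)*(l - 3)*(l + 2)*(l + 2)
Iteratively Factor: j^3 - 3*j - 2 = (j + 1)*(j^2 - j - 2) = (j + 1)^2*(j - 2)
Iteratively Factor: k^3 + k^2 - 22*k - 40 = (k - 5)*(k^2 + 6*k + 8) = (k - 5)*(k + 4)*(k + 2)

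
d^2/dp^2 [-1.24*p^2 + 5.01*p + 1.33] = -2.48000000000000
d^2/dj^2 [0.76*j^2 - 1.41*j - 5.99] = 1.52000000000000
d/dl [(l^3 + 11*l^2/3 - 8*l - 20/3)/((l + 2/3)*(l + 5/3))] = 3*(3*l^2 + 10*l + 45)/(9*l^2 + 30*l + 25)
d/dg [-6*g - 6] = -6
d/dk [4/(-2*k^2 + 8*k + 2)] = 4*(k - 2)/(-k^2 + 4*k + 1)^2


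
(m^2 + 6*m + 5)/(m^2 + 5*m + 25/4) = 4*(m^2 + 6*m + 5)/(4*m^2 + 20*m + 25)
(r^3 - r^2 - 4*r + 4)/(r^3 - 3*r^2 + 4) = (r^2 + r - 2)/(r^2 - r - 2)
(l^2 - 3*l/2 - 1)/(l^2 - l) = (l^2 - 3*l/2 - 1)/(l*(l - 1))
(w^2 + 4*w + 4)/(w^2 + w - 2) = (w + 2)/(w - 1)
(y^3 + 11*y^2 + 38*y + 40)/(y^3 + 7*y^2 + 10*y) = (y + 4)/y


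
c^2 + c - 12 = (c - 3)*(c + 4)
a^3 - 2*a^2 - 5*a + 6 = (a - 3)*(a - 1)*(a + 2)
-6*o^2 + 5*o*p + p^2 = (-o + p)*(6*o + p)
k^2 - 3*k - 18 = (k - 6)*(k + 3)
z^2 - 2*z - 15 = (z - 5)*(z + 3)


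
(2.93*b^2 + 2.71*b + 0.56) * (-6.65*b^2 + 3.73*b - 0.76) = -19.4845*b^4 - 7.0926*b^3 + 4.1575*b^2 + 0.0291999999999999*b - 0.4256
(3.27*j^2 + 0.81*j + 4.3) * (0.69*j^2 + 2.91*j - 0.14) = 2.2563*j^4 + 10.0746*j^3 + 4.8663*j^2 + 12.3996*j - 0.602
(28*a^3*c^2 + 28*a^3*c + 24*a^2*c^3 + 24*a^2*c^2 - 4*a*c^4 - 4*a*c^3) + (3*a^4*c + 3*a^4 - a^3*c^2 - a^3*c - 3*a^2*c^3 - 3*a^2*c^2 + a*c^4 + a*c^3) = 3*a^4*c + 3*a^4 + 27*a^3*c^2 + 27*a^3*c + 21*a^2*c^3 + 21*a^2*c^2 - 3*a*c^4 - 3*a*c^3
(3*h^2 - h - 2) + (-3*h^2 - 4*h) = -5*h - 2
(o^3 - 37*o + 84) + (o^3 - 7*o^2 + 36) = 2*o^3 - 7*o^2 - 37*o + 120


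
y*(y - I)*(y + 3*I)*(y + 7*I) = y^4 + 9*I*y^3 - 11*y^2 + 21*I*y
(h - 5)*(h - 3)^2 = h^3 - 11*h^2 + 39*h - 45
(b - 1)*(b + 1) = b^2 - 1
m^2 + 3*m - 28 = (m - 4)*(m + 7)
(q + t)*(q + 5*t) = q^2 + 6*q*t + 5*t^2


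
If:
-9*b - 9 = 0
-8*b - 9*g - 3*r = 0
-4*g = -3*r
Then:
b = -1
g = 8/13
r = 32/39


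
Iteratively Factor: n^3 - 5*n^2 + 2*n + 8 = (n - 2)*(n^2 - 3*n - 4) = (n - 4)*(n - 2)*(n + 1)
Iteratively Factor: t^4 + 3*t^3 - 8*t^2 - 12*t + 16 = (t - 2)*(t^3 + 5*t^2 + 2*t - 8) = (t - 2)*(t + 4)*(t^2 + t - 2) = (t - 2)*(t - 1)*(t + 4)*(t + 2)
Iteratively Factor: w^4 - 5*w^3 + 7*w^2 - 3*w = (w)*(w^3 - 5*w^2 + 7*w - 3) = w*(w - 3)*(w^2 - 2*w + 1) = w*(w - 3)*(w - 1)*(w - 1)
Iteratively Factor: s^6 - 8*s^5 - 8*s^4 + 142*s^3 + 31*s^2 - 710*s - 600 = (s - 5)*(s^5 - 3*s^4 - 23*s^3 + 27*s^2 + 166*s + 120) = (s - 5)^2*(s^4 + 2*s^3 - 13*s^2 - 38*s - 24) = (s - 5)^2*(s + 2)*(s^3 - 13*s - 12) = (s - 5)^2*(s + 2)*(s + 3)*(s^2 - 3*s - 4) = (s - 5)^2*(s - 4)*(s + 2)*(s + 3)*(s + 1)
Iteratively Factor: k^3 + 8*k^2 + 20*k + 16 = (k + 2)*(k^2 + 6*k + 8) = (k + 2)^2*(k + 4)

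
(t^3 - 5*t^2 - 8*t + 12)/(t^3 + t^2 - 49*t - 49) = (t^3 - 5*t^2 - 8*t + 12)/(t^3 + t^2 - 49*t - 49)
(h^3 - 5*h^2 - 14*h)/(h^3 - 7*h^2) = (h + 2)/h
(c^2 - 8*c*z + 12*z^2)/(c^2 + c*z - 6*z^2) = (c - 6*z)/(c + 3*z)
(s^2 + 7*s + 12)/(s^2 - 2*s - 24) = (s + 3)/(s - 6)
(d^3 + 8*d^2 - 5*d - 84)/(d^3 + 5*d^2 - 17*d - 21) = (d + 4)/(d + 1)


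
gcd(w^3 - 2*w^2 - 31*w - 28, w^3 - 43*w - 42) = w^2 - 6*w - 7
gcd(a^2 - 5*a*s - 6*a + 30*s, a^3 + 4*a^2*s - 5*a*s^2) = 1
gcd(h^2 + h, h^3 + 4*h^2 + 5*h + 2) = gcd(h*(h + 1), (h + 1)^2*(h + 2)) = h + 1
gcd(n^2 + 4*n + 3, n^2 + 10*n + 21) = n + 3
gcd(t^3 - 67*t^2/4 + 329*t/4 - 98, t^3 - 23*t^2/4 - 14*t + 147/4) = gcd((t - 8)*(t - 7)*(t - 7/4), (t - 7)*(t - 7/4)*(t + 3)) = t^2 - 35*t/4 + 49/4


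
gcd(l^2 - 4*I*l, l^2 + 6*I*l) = l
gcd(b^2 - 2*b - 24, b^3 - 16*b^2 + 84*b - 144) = b - 6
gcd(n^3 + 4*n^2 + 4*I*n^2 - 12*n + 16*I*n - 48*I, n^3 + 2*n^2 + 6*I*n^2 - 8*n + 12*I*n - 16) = n + 4*I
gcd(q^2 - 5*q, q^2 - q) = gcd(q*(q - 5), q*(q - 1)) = q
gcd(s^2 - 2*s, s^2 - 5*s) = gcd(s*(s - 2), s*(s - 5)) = s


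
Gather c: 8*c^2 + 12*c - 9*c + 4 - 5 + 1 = 8*c^2 + 3*c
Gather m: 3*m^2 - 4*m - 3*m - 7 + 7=3*m^2 - 7*m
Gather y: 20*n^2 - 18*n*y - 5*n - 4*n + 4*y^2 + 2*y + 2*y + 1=20*n^2 - 9*n + 4*y^2 + y*(4 - 18*n) + 1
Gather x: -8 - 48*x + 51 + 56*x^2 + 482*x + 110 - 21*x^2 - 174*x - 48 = 35*x^2 + 260*x + 105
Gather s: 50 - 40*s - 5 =45 - 40*s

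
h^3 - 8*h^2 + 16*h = h*(h - 4)^2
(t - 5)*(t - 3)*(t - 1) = t^3 - 9*t^2 + 23*t - 15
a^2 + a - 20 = (a - 4)*(a + 5)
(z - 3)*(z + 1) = z^2 - 2*z - 3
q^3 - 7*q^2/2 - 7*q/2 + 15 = (q - 3)*(q - 5/2)*(q + 2)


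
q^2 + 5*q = q*(q + 5)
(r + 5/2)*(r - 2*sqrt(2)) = r^2 - 2*sqrt(2)*r + 5*r/2 - 5*sqrt(2)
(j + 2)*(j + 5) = j^2 + 7*j + 10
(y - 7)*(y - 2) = y^2 - 9*y + 14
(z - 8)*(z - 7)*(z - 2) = z^3 - 17*z^2 + 86*z - 112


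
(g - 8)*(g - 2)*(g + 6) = g^3 - 4*g^2 - 44*g + 96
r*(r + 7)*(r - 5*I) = r^3 + 7*r^2 - 5*I*r^2 - 35*I*r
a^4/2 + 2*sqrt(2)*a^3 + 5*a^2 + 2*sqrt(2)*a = a*(a/2 + sqrt(2)/2)*(a + sqrt(2))*(a + 2*sqrt(2))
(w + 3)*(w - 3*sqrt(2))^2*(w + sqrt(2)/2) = w^4 - 11*sqrt(2)*w^3/2 + 3*w^3 - 33*sqrt(2)*w^2/2 + 12*w^2 + 9*sqrt(2)*w + 36*w + 27*sqrt(2)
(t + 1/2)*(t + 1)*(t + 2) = t^3 + 7*t^2/2 + 7*t/2 + 1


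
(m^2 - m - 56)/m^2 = (m^2 - m - 56)/m^2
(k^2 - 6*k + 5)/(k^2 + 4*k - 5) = (k - 5)/(k + 5)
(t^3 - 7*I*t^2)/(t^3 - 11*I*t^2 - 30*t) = t*(-t + 7*I)/(-t^2 + 11*I*t + 30)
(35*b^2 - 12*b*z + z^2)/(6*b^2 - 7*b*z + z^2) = (35*b^2 - 12*b*z + z^2)/(6*b^2 - 7*b*z + z^2)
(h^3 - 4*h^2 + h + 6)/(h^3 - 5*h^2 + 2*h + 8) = (h - 3)/(h - 4)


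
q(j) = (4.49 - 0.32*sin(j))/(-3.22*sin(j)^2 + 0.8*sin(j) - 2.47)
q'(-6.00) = 0.80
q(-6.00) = -1.76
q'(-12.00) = 1.19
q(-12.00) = -1.46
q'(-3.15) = 0.42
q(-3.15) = -1.82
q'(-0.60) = -1.03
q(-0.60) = -1.18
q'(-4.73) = 0.02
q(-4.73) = -0.85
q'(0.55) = 1.19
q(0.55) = -1.47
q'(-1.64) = 0.05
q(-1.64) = -0.74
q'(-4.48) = -0.25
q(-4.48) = -0.88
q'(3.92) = 0.79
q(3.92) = -1.02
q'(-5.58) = 1.08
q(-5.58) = -1.30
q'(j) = (4.49 - 0.32*sin(j))*(6.44*sin(j)*cos(j) - 0.8*cos(j))/(-3.22*sin(j)^2 + 0.8*sin(j) - 2.47)^2 - 0.32*cos(j)/(-3.22*sin(j)^2 + 0.8*sin(j) - 2.47)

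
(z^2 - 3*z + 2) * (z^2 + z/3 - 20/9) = z^4 - 8*z^3/3 - 11*z^2/9 + 22*z/3 - 40/9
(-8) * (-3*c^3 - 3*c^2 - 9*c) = 24*c^3 + 24*c^2 + 72*c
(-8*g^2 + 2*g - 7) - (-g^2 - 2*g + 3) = -7*g^2 + 4*g - 10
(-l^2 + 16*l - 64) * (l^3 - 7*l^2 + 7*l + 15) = -l^5 + 23*l^4 - 183*l^3 + 545*l^2 - 208*l - 960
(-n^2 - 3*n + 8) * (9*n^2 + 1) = -9*n^4 - 27*n^3 + 71*n^2 - 3*n + 8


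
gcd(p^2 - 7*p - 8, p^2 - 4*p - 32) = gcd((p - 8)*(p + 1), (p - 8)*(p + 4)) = p - 8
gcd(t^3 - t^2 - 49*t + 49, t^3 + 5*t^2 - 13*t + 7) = t^2 + 6*t - 7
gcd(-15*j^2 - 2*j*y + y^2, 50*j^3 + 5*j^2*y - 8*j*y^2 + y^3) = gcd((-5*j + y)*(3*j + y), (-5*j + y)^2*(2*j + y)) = -5*j + y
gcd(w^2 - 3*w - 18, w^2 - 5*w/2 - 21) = w - 6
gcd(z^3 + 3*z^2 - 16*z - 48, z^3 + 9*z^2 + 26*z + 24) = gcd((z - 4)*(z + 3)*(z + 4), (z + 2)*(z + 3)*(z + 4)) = z^2 + 7*z + 12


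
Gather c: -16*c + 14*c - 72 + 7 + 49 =-2*c - 16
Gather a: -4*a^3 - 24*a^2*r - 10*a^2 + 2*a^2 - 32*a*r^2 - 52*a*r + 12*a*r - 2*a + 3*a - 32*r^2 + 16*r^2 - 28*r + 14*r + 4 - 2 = -4*a^3 + a^2*(-24*r - 8) + a*(-32*r^2 - 40*r + 1) - 16*r^2 - 14*r + 2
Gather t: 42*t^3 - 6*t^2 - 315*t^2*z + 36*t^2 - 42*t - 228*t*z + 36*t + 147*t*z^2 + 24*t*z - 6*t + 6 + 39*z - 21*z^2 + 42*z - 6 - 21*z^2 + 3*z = 42*t^3 + t^2*(30 - 315*z) + t*(147*z^2 - 204*z - 12) - 42*z^2 + 84*z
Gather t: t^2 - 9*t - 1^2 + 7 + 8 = t^2 - 9*t + 14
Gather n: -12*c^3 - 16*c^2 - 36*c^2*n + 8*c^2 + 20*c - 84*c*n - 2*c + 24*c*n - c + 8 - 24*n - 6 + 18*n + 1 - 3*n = -12*c^3 - 8*c^2 + 17*c + n*(-36*c^2 - 60*c - 9) + 3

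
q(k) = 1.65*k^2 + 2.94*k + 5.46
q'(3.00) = 12.84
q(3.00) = 29.13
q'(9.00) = 32.64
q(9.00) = 165.57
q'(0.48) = 4.52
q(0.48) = 7.25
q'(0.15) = 3.44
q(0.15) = 5.94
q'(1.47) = 7.79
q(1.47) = 13.35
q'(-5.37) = -14.78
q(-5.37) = 37.25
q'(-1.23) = -1.12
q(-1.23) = 4.34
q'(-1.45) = -1.84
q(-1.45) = 4.67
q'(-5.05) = -13.72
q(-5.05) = 32.69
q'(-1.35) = -1.52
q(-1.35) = 4.50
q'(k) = 3.3*k + 2.94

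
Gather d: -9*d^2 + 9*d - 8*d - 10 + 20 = -9*d^2 + d + 10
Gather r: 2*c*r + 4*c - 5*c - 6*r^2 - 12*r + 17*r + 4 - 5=-c - 6*r^2 + r*(2*c + 5) - 1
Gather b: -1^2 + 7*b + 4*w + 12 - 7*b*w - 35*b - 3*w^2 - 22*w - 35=b*(-7*w - 28) - 3*w^2 - 18*w - 24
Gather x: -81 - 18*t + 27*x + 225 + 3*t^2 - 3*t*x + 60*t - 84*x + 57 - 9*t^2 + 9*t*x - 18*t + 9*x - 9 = -6*t^2 + 24*t + x*(6*t - 48) + 192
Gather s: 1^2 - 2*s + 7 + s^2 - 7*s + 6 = s^2 - 9*s + 14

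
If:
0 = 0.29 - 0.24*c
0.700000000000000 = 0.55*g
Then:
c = 1.21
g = 1.27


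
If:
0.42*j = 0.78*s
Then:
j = 1.85714285714286*s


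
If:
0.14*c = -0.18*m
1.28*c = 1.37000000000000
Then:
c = 1.07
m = -0.83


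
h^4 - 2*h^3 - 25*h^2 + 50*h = h*(h - 5)*(h - 2)*(h + 5)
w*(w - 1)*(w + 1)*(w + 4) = w^4 + 4*w^3 - w^2 - 4*w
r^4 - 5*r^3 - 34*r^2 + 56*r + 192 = (r - 8)*(r - 3)*(r + 2)*(r + 4)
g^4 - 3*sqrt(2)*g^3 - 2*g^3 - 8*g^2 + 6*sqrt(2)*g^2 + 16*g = g*(g - 2)*(g - 4*sqrt(2))*(g + sqrt(2))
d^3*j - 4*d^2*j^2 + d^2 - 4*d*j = d*(d - 4*j)*(d*j + 1)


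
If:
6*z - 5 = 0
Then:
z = 5/6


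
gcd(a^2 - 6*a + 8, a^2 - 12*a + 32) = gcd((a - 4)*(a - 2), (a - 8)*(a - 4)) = a - 4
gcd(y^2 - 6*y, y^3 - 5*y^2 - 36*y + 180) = y - 6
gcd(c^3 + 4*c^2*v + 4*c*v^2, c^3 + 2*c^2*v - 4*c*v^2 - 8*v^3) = c^2 + 4*c*v + 4*v^2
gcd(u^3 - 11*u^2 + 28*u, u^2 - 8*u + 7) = u - 7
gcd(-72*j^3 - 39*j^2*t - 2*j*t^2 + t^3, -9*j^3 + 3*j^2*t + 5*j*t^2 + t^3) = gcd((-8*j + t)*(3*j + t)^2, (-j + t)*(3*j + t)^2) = 9*j^2 + 6*j*t + t^2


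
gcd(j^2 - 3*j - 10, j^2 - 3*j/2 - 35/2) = j - 5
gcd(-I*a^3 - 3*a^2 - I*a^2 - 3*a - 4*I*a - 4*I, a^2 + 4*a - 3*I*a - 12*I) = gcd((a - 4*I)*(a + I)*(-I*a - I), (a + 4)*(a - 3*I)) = 1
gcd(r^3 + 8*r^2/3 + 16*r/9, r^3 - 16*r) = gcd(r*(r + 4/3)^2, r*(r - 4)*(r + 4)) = r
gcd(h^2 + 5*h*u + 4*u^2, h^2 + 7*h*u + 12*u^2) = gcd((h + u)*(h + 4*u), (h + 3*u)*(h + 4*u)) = h + 4*u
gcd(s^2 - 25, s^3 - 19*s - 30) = s - 5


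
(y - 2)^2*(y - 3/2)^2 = y^4 - 7*y^3 + 73*y^2/4 - 21*y + 9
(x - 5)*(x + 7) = x^2 + 2*x - 35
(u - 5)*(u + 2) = u^2 - 3*u - 10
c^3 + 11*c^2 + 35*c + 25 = (c + 1)*(c + 5)^2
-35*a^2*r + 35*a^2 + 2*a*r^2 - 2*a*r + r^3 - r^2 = (-5*a + r)*(7*a + r)*(r - 1)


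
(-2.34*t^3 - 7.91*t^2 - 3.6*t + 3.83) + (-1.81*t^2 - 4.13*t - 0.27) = -2.34*t^3 - 9.72*t^2 - 7.73*t + 3.56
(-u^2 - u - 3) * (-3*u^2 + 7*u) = 3*u^4 - 4*u^3 + 2*u^2 - 21*u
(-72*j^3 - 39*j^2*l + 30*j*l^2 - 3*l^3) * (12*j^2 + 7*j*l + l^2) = -864*j^5 - 972*j^4*l + 15*j^3*l^2 + 135*j^2*l^3 + 9*j*l^4 - 3*l^5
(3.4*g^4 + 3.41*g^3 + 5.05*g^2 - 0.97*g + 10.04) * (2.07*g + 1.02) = 7.038*g^5 + 10.5267*g^4 + 13.9317*g^3 + 3.1431*g^2 + 19.7934*g + 10.2408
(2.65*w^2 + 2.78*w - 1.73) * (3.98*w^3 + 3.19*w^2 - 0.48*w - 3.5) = 10.547*w^5 + 19.5179*w^4 + 0.710800000000001*w^3 - 16.1281*w^2 - 8.8996*w + 6.055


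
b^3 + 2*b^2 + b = b*(b + 1)^2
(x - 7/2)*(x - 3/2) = x^2 - 5*x + 21/4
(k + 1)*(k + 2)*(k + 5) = k^3 + 8*k^2 + 17*k + 10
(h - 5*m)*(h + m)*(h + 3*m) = h^3 - h^2*m - 17*h*m^2 - 15*m^3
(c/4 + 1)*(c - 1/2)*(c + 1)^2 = c^4/4 + 11*c^3/8 + 3*c^2/2 - c/8 - 1/2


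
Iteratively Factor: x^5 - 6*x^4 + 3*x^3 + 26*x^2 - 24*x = (x)*(x^4 - 6*x^3 + 3*x^2 + 26*x - 24) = x*(x - 4)*(x^3 - 2*x^2 - 5*x + 6) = x*(x - 4)*(x - 1)*(x^2 - x - 6) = x*(x - 4)*(x - 1)*(x + 2)*(x - 3)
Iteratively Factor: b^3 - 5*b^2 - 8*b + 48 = (b - 4)*(b^2 - b - 12) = (b - 4)^2*(b + 3)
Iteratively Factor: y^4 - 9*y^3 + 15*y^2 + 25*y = (y)*(y^3 - 9*y^2 + 15*y + 25) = y*(y + 1)*(y^2 - 10*y + 25) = y*(y - 5)*(y + 1)*(y - 5)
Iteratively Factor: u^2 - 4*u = (u)*(u - 4)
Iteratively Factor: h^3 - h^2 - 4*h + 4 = (h - 2)*(h^2 + h - 2) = (h - 2)*(h - 1)*(h + 2)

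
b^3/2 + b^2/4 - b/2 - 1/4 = (b/2 + 1/2)*(b - 1)*(b + 1/2)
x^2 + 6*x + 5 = (x + 1)*(x + 5)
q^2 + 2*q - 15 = (q - 3)*(q + 5)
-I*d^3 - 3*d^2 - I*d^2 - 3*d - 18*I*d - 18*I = (d - 6*I)*(d + 3*I)*(-I*d - I)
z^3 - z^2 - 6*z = z*(z - 3)*(z + 2)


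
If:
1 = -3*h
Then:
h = -1/3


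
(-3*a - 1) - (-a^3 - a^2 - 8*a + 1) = a^3 + a^2 + 5*a - 2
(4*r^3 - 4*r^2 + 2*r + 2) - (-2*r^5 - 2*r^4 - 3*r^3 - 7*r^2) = 2*r^5 + 2*r^4 + 7*r^3 + 3*r^2 + 2*r + 2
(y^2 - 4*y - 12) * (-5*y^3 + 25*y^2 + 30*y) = -5*y^5 + 45*y^4 - 10*y^3 - 420*y^2 - 360*y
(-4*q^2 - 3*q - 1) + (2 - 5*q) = -4*q^2 - 8*q + 1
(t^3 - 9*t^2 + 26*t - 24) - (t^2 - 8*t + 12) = t^3 - 10*t^2 + 34*t - 36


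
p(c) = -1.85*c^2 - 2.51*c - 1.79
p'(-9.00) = 30.79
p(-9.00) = -129.05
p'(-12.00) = 41.89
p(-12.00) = -238.07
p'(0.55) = -4.54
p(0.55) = -3.73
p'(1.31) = -7.36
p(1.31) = -8.25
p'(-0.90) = 0.82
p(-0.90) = -1.03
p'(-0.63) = -0.18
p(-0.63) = -0.94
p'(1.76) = -9.02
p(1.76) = -11.94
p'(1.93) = -9.65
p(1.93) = -13.53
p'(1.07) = -6.47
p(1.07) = -6.59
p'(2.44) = -11.54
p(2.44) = -18.93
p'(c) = -3.7*c - 2.51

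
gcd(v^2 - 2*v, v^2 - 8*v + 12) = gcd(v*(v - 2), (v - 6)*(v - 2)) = v - 2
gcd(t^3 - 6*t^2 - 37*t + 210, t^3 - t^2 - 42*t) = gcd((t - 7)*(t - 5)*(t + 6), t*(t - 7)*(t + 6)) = t^2 - t - 42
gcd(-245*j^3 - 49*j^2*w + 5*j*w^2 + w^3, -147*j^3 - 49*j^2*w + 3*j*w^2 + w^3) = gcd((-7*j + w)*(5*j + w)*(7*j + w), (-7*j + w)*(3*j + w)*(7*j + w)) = -49*j^2 + w^2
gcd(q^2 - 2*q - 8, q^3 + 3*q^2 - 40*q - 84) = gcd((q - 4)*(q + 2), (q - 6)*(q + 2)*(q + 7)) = q + 2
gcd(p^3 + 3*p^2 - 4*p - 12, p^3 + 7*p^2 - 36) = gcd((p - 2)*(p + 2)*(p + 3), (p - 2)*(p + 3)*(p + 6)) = p^2 + p - 6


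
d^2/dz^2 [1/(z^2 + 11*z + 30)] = 2*(-z^2 - 11*z + (2*z + 11)^2 - 30)/(z^2 + 11*z + 30)^3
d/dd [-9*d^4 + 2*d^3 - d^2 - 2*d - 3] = -36*d^3 + 6*d^2 - 2*d - 2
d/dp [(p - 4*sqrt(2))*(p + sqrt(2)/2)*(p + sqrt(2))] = 3*p^2 - 5*sqrt(2)*p - 11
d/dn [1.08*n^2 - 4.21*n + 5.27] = 2.16*n - 4.21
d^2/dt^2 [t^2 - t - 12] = 2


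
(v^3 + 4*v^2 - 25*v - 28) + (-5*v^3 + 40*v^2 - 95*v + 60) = -4*v^3 + 44*v^2 - 120*v + 32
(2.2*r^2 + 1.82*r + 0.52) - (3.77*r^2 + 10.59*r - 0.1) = -1.57*r^2 - 8.77*r + 0.62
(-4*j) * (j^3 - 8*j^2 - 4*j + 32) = -4*j^4 + 32*j^3 + 16*j^2 - 128*j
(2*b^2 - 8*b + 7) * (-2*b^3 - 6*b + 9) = -4*b^5 + 16*b^4 - 26*b^3 + 66*b^2 - 114*b + 63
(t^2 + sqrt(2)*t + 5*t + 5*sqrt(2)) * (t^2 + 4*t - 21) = t^4 + sqrt(2)*t^3 + 9*t^3 - t^2 + 9*sqrt(2)*t^2 - 105*t - sqrt(2)*t - 105*sqrt(2)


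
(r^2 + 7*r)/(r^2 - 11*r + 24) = r*(r + 7)/(r^2 - 11*r + 24)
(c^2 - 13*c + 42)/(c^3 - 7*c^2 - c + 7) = (c - 6)/(c^2 - 1)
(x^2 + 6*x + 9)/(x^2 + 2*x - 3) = (x + 3)/(x - 1)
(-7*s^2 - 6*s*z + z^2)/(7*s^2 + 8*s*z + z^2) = (-7*s + z)/(7*s + z)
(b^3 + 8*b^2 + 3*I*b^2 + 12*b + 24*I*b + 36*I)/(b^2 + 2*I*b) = (b^3 + b^2*(8 + 3*I) + 12*b*(1 + 2*I) + 36*I)/(b*(b + 2*I))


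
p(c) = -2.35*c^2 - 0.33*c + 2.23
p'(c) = -4.7*c - 0.33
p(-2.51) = -11.75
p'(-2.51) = 11.47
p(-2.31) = -9.55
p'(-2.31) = 10.53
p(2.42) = -12.33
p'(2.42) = -11.70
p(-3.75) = -29.58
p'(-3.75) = 17.30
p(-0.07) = 2.24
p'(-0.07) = -0.00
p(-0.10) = 2.24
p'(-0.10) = 0.14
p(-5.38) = -64.01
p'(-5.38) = 24.96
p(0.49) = 1.50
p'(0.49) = -2.63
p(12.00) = -340.13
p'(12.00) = -56.73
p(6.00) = -84.35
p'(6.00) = -28.53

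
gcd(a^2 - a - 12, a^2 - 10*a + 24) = a - 4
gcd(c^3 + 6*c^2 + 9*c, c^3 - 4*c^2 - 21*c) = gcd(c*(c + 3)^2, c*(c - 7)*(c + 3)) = c^2 + 3*c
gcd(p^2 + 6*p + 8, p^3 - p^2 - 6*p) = p + 2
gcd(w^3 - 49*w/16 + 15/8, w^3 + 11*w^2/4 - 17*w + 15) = w - 5/4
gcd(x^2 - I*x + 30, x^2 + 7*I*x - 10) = x + 5*I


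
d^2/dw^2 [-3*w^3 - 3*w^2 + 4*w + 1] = -18*w - 6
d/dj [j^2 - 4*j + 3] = 2*j - 4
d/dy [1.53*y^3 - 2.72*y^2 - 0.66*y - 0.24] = 4.59*y^2 - 5.44*y - 0.66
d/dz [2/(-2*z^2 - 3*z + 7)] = 2*(4*z + 3)/(2*z^2 + 3*z - 7)^2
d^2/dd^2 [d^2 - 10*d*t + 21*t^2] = 2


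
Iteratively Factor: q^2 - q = (q)*(q - 1)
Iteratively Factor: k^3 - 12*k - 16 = (k + 2)*(k^2 - 2*k - 8) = (k - 4)*(k + 2)*(k + 2)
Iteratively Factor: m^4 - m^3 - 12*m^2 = (m)*(m^3 - m^2 - 12*m) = m*(m + 3)*(m^2 - 4*m) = m^2*(m + 3)*(m - 4)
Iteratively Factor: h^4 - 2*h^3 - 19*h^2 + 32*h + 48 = (h - 3)*(h^3 + h^2 - 16*h - 16) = (h - 3)*(h + 4)*(h^2 - 3*h - 4) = (h - 4)*(h - 3)*(h + 4)*(h + 1)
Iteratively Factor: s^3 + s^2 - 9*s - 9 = (s + 3)*(s^2 - 2*s - 3) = (s + 1)*(s + 3)*(s - 3)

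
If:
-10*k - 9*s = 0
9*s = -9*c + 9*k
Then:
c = -19*s/10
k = -9*s/10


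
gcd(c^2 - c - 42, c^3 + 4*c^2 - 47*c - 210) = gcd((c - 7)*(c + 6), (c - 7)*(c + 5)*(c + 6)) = c^2 - c - 42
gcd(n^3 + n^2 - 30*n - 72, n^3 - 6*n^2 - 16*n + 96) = n^2 - 2*n - 24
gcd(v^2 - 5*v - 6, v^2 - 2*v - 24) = v - 6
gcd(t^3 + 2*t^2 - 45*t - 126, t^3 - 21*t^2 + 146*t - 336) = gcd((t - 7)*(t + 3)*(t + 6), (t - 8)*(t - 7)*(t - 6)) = t - 7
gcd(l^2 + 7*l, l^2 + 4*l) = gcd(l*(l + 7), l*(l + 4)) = l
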